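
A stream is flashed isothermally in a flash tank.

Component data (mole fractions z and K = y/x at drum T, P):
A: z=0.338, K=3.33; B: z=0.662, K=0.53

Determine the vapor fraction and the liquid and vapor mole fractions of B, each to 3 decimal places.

Let ψ = V/F and solve Σ zᵢ(Kᵢ−1)/(1+ψ(Kᵢ−1)) = 0.
Feasibility: ΣzᵢKᵢ = 1.476, Σzᵢ/Kᵢ = 1.351 — both > 1, two phases present.
Binary case is linear: z₁(K₁−1)(1+ψ(K₂−1)) + z₂(K₂−1)(1+ψ(K₁−1)) = 0
⇒ ψ = [z₁(K₁−1)+z₂(K₂−1)] / [−(K₁−1)(K₂−1)] = 0.4764/1.0951 = 0.435
Compositions from xᵢ = zᵢ/(1+ψ(Kᵢ−1)), yᵢ = Kᵢxᵢ:
  A: x = 0.168, y = 0.559
  B: x = 0.832, y = 0.441

ψ = 0.435, x_B = 0.832, y_B = 0.441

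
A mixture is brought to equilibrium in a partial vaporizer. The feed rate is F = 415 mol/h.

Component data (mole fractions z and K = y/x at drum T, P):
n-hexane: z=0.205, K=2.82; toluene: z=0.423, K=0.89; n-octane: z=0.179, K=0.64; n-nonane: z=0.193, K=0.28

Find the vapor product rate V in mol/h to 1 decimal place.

V = 78.5 mol/h

Newton–Raphson from V/F = 0.7:
  V/F = 0.700: g = -0.2527, g' = -0.585 → V/F = 0.268
  V/F = 0.268: g = -0.0409, g' = -0.494 → V/F = 0.186
  V/F = 0.186: g = 0.0019, g' = -0.545 → V/F = 0.189
Converged at V/F = 0.189.
Then V = V/F·F = 0.1892·415 = 78.5 mol/h and L = F − V = 336.5 mol/h.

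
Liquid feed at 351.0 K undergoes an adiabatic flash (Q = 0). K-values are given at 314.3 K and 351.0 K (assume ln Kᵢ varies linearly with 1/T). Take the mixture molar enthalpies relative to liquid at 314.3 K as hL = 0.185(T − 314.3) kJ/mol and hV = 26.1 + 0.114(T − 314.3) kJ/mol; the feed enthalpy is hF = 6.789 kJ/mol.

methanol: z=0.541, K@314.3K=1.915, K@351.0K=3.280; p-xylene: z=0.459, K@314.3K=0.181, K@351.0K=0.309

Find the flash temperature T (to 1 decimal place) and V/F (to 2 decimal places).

Adiabatic flash: solve Rachford–Rice at each trial T, then check hF = ψ·hV(T) + (1−ψ)·hL(T).
  T = 314.3 K: K = (1.915, 0.181), RR gives ψ = 0.159, H_out = 4.148 kJ/mol
  T = 351.0 K: K = (3.280, 0.309), RR gives ψ = 0.582, H_out = 20.454 kJ/mol
  T = 332.6 K: K = (2.542, 0.240), RR gives ψ = 0.414, H_out = 13.653 kJ/mol
  T = 323.5 K: K = (2.217, 0.209), RR gives ψ = 0.307, H_out = 9.515 kJ/mol
  T = 318.9 K: K = (2.063, 0.195), RR gives ψ = 0.240, H_out = 7.036 kJ/mol
  T = 316.6 K: K = (1.988, 0.188), RR gives ψ = 0.202, H_out = 5.653 kJ/mol
Linear interpolation between T = 316.6 (H_out = 5.653) and T = 318.9 (H_out = 7.036) on hF = 6.789 gives T ≈ 318.5 K, at which ψ = 0.23.

T = 318.5 K, V/F = 0.23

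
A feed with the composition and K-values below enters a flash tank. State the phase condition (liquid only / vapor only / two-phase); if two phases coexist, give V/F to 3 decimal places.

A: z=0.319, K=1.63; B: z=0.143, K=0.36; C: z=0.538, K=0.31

liquid only

ΣzᵢKᵢ = 0.738; Σzᵢ/Kᵢ = 2.328.
Since ΣzᵢKᵢ < 1 the mixture is below its bubble point — single liquid phase.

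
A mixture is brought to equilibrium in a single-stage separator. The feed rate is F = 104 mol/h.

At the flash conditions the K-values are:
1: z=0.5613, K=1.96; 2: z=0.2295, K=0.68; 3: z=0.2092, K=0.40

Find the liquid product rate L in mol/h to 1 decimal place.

Newton iteration, β⁰ = 0.5:
  β = 0.5000: g = 0.09734, g' = -0.4232 → β = 0.7300
  β = 0.7300: g = -0.00237, g' = -0.4573 → β = 0.7249
Converged at β = 0.7249.
Then V = β·F = 0.7249·104 = 75.4 mol/h and L = F − V = 28.6 mol/h.

L = 28.6 mol/h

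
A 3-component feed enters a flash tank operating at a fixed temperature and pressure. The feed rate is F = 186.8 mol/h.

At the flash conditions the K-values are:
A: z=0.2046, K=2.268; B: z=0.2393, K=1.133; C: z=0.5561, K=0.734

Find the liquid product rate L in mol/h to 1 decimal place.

L = 73.8 mol/h

Rachford–Rice: g(ψ) = Σ zᵢ(Kᵢ−1)/(1+ψ(Kᵢ−1)) = 0.
Check two-phase: ΣzᵢKᵢ = 1.1433 > 1 and Σzᵢ/Kᵢ = 1.0591 > 1, so g(0) = 0.1433 > 0 and g(1) = -0.0591 < 0.
Iterate (Newton) starting at ψ = 0.31:
  ψ = 0.3100: g = 0.05558, g' = -0.2202 → ψ = 0.5625
  ψ = 0.5625: g = 0.00710, g' = -0.1702 → ψ = 0.6042
  ψ = 0.6042: g = 0.00011, g' = -0.1650 → ψ = 0.6048
Converged at ψ = 0.6048.
Then V = ψ·F = 0.6048·186.8 = 113.0 mol/h and L = F − V = 73.8 mol/h.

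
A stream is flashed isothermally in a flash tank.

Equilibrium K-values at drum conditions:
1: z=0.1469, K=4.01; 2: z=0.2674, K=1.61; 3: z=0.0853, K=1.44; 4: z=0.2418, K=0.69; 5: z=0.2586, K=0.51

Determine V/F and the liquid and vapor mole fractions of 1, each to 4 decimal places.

Rachford–Rice: g(V/F) = Σ zᵢ(Kᵢ−1)/(1+V/F(Kᵢ−1)) = 0.
g(0) = ΣzᵢKᵢ − 1 = 0.4411 and g(1) = 1 − Σzᵢ/Kᵢ = -0.1195, so a root lies in (0, 1).
Newton iteration, V/F⁰ = 0.48:
  V/F = 0.4800: g = 0.08428, g' = -0.4317 → V/F = 0.6752
  V/F = 0.6752: g = 0.00611, g' = -0.3803 → V/F = 0.6913
Converged at V/F = 0.6913.
Compositions from xᵢ = zᵢ/(1+V/F(Kᵢ−1)), yᵢ = Kᵢxᵢ:
  1: x = 0.0477, y = 0.1912
  2: x = 0.1881, y = 0.3028
  3: x = 0.0654, y = 0.0942
  4: x = 0.3078, y = 0.2124
  5: x = 0.3911, y = 0.1994

V/F = 0.6913, x_1 = 0.0477, y_1 = 0.1912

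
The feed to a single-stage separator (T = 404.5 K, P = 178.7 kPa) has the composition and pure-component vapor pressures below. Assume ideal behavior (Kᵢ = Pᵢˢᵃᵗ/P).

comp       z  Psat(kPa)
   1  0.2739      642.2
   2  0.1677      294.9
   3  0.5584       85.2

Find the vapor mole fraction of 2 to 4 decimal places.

Raoult's law: Kᵢ = Pᵢˢᵃᵗ/P = Pᵢˢᵃᵗ/178.7.
  K_1 = 642.2/178.7 = 3.593733, K_2 = 294.9/178.7 = 1.650252, K_3 = 85.2/178.7 = 0.476777
Iterate (Newton) starting at ψ = 0.5:
  ψ = 0.5000: g = -0.00409, g' = -0.6700 → ψ = 0.4939
Converged at ψ = 0.4939.
Compositions from xᵢ = zᵢ/(1+ψ(Kᵢ−1)), yᵢ = Kᵢxᵢ:
  1: x = 0.1201, y = 0.4315
  2: x = 0.1269, y = 0.2095
  3: x = 0.7530, y = 0.3590

y_2 = 0.2095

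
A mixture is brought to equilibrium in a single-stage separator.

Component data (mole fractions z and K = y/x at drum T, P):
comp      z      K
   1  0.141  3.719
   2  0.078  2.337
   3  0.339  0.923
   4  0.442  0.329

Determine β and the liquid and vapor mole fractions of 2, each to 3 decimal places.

β = 0.153, x_2 = 0.065, y_2 = 0.151

Material balance + equilibrium reduce to Σ zᵢ(Kᵢ−1)/(1+β(Kᵢ−1)) = 0.
Check two-phase: ΣzᵢKᵢ = 1.165 > 1 and Σzᵢ/Kᵢ = 1.782 > 1, so g(0) = 0.165 > 0 and g(1) = -0.782 < 0.
Iterate (Newton) starting at β = 0.36:
  β = 0.360: g = -0.1537, g' = -0.678 → β = 0.133
  β = 0.133: g = 0.0179, g' = -0.904 → β = 0.153
Converged at β = 0.153.
Compositions from xᵢ = zᵢ/(1+β(Kᵢ−1)), yᵢ = Kᵢxᵢ:
  1: x = 0.099, y = 0.370
  2: x = 0.065, y = 0.151
  3: x = 0.343, y = 0.317
  4: x = 0.493, y = 0.162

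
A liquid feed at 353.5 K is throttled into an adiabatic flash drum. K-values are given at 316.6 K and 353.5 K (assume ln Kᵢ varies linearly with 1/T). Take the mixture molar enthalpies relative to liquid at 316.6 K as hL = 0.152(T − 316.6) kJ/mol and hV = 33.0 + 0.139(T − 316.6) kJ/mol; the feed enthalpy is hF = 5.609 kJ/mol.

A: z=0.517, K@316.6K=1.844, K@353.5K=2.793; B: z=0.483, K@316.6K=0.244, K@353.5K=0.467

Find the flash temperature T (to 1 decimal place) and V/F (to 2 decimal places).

Adiabatic flash: solve Rachford–Rice at each trial T, then check hF = ψ·hV(T) + (1−ψ)·hL(T).
  T = 316.6 K: K = (1.844, 0.244), RR gives ψ = 0.112, H_out = 3.682 kJ/mol
  T = 353.5 K: K = (2.793, 0.467), RR gives ψ = 0.701, H_out = 28.393 kJ/mol
  T = 335.1 K: K = (2.297, 0.344), RR gives ψ = 0.416, H_out = 16.427 kJ/mol
  T = 325.9 K: K = (2.066, 0.291), RR gives ψ = 0.276, H_out = 10.499 kJ/mol
  T = 321.2 K: K = (1.952, 0.267), RR gives ψ = 0.198, H_out = 7.213 kJ/mol
  T = 318.9 K: K = (1.898, 0.255), RR gives ψ = 0.156, H_out = 5.495 kJ/mol
  T = 320.0 K: K = (1.924, 0.261), RR gives ψ = 0.176, H_out = 6.328 kJ/mol
  T = 319.4 K: K = (1.909, 0.258), RR gives ψ = 0.165, H_out = 5.876 kJ/mol
Linear interpolation between T = 318.9 (H_out = 5.495) and T = 319.4 (H_out = 5.876) on hF = 5.609 gives T ≈ 319.0 K, at which ψ = 0.16.

T = 319.0 K, V/F = 0.16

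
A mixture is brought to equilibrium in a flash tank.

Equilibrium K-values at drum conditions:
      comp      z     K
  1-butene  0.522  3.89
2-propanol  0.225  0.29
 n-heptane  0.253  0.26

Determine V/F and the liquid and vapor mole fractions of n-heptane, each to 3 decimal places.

V/F = 0.554, x_n-heptane = 0.429, y_n-heptane = 0.111

Rachford–Rice: g(V/F) = Σ zᵢ(Kᵢ−1)/(1+V/F(Kᵢ−1)) = 0.
Feasibility: ΣzᵢKᵢ = 2.162, Σzᵢ/Kᵢ = 1.883 — both > 1, two phases present.
Newton iteration, V/F⁰ = 0.5:
  V/F = 0.500: g = 0.0722, g' = -1.351 → V/F = 0.553
  V/F = 0.553: g = 0.0002, g' = -1.350 → V/F = 0.554
Converged at V/F = 0.554.
Compositions from xᵢ = zᵢ/(1+V/F(Kᵢ−1)), yᵢ = Kᵢxᵢ:
  1-butene: x = 0.201, y = 0.781
  2-propanol: x = 0.371, y = 0.107
  n-heptane: x = 0.429, y = 0.111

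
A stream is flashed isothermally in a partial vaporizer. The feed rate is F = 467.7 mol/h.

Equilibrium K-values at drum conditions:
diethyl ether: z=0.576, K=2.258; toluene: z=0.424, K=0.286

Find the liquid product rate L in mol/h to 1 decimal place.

Rachford–Rice: g(ψ) = Σ zᵢ(Kᵢ−1)/(1+ψ(Kᵢ−1)) = 0.
g(0) = ΣzᵢKᵢ − 1 = 0.422 and g(1) = 1 − Σzᵢ/Kᵢ = -0.738, so a root lies in (0, 1).
Newton iteration, ψ⁰ = 0.32:
  ψ = 0.320: g = 0.1242, g' = -0.827 → ψ = 0.470
Converged at ψ = 0.470.
Then V = ψ·F = 0.4697·467.7 = 219.7 mol/h and L = F − V = 248.0 mol/h.

L = 248.0 mol/h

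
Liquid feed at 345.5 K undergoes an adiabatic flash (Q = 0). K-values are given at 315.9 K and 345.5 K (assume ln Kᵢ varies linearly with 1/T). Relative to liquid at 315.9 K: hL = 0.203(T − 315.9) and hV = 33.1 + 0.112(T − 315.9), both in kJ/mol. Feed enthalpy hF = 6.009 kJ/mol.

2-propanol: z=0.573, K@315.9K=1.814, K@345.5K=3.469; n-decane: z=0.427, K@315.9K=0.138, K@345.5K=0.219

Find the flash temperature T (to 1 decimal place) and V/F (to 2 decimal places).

Adiabatic flash: solve Rachford–Rice at each trial T, then check hF = ψ·hV(T) + (1−ψ)·hL(T).
  T = 315.9 K: K = (1.814, 0.138), RR gives ψ = 0.140, H_out = 4.639 kJ/mol
  T = 345.5 K: K = (3.469, 0.219), RR gives ψ = 0.561, H_out = 23.059 kJ/mol
  T = 330.7 K: K = (2.545, 0.176), RR gives ψ = 0.419, H_out = 16.301 kJ/mol
  T = 323.3 K: K = (2.157, 0.156), RR gives ψ = 0.310, H_out = 11.553 kJ/mol
  T = 319.6 K: K = (1.980, 0.147), RR gives ψ = 0.236, H_out = 8.483 kJ/mol
  T = 317.8 K: K = (1.898, 0.143), RR gives ψ = 0.193, H_out = 6.731 kJ/mol
Linear interpolation between T = 315.9 (H_out = 4.639) and T = 317.8 (H_out = 6.731) on hF = 6.009 gives T ≈ 317.1 K, at which ψ = 0.17.

T = 317.1 K, V/F = 0.17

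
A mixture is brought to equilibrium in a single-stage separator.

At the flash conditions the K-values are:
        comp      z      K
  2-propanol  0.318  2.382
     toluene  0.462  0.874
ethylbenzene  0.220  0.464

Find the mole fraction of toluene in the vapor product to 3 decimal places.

y_toluene = 0.437

Material balance + equilibrium reduce to Σ zᵢ(Kᵢ−1)/(1+ψ(Kᵢ−1)) = 0.
g(0) = ΣzᵢKᵢ − 1 = 0.263 and g(1) = 1 − Σzᵢ/Kᵢ = -0.136, so a root lies in (0, 1).
Newton iteration, ψ⁰ = 0.63:
  ψ = 0.630: g = -0.0063, g' = -0.326 → ψ = 0.611
Converged at ψ = 0.611.
Compositions from xᵢ = zᵢ/(1+ψ(Kᵢ−1)), yᵢ = Kᵢxᵢ:
  2-propanol: x = 0.172, y = 0.411
  toluene: x = 0.501, y = 0.437
  ethylbenzene: x = 0.327, y = 0.152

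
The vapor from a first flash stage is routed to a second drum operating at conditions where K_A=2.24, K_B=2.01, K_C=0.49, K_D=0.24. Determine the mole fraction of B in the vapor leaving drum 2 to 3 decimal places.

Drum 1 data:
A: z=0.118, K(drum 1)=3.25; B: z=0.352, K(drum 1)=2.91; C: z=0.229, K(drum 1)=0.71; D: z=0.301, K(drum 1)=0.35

Drum 1:
Let ψ₁ = V/F and solve Σ zᵢ(Kᵢ−1)/(1+ψ₁(Kᵢ−1)) = 0.
g(0) = ΣzᵢKᵢ − 1 = 0.676 and g(1) = 1 − Σzᵢ/Kᵢ = -0.340, so a root lies in (0, 1).
Newton–Raphson from ψ₁ = 0.5:
  ψ₁ = 0.500: g = 0.1013, g' = -0.774 → ψ₁ = 0.631
  ψ₁ = 0.631: g = 0.0017, g' = -0.760 → ψ₁ = 0.633
Converged at ψ₁ = 0.633.
Drum-1 compositions:
  A: x = 0.049, y = 0.158
  B: x = 0.159, y = 0.464
  C: x = 0.281, y = 0.199
  D: x = 0.512, y = 0.179
Drum-2 feed = drum-1 vapor: z₂ = (0.1582, 0.4636, 0.1992, 0.1790).
Drum 2:
Material balance + equilibrium reduce to Σ zᵢ(Kᵢ−1)/(1+ψ₂(Kᵢ−1)) = 0.
Feasibility: ΣzᵢKᵢ = 1.427, Σzᵢ/Kᵢ = 1.454 — both > 1, two phases present.
Newton iteration, ψ₂⁰ = 0.36:
  ψ₂ = 0.360: g = 0.1673, g' = -0.644 → ψ₂ = 0.620
  ψ₂ = 0.620: g = -0.0067, g' = -0.737 → ψ₂ = 0.611
  ψ₂ = 0.611: g = -0.0000, g' = -0.729 → ψ₂ = 0.610
Converged at ψ₂ = 0.610.
  A: x = 0.090, y = 0.202
  B: x = 0.287, y = 0.576
  C: x = 0.289, y = 0.142
  D: x = 0.334, y = 0.080

y_B (drum 2) = 0.576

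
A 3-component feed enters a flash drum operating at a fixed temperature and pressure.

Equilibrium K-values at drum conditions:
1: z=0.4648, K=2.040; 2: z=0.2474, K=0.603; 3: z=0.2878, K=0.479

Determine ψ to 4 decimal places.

Material balance + equilibrium reduce to Σ zᵢ(Kᵢ−1)/(1+ψ(Kᵢ−1)) = 0.
g(0) = ΣzᵢKᵢ − 1 = 0.2352 and g(1) = 1 − Σzᵢ/Kᵢ = -0.2390, so a root lies in (0, 1).
Newton–Raphson from ψ = 0.62:
  ψ = 0.6200: g = -0.05788, g' = -0.4249 → ψ = 0.4838
  ψ = 0.4838: g = -0.00044, g' = -0.4219 → ψ = 0.4827
Converged at ψ = 0.4827.

ψ = 0.4827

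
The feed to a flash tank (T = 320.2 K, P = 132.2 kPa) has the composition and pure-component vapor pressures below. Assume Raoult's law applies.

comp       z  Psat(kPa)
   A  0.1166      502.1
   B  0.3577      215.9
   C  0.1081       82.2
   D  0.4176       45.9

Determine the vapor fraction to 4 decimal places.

Raoult's law: Kᵢ = Pᵢˢᵃᵗ/P = Pᵢˢᵃᵗ/132.2.
  K_A = 502.1/132.2 = 3.798033, K_B = 215.9/132.2 = 1.633132, K_C = 82.2/132.2 = 0.621785, K_D = 45.9/132.2 = 0.347201
Let ψ = V/F and solve Σ zᵢ(Kᵢ−1)/(1+ψ(Kᵢ−1)) = 0.
Feasibility: ΣzᵢKᵢ = 1.2392, Σzᵢ/Kᵢ = 1.6263 — both > 1, two phases present.
Newton iteration, ψ⁰ = 0.66:
  ψ = 0.6600: g = -0.25913, g' = -0.7608 → ψ = 0.3194
  ψ = 0.3194: g = -0.03027, g' = -0.6578 → ψ = 0.2734
  ψ = 0.2734: g = 0.00047, g' = -0.6802 → ψ = 0.2741
Converged at ψ = 0.2741.

ψ = 0.2741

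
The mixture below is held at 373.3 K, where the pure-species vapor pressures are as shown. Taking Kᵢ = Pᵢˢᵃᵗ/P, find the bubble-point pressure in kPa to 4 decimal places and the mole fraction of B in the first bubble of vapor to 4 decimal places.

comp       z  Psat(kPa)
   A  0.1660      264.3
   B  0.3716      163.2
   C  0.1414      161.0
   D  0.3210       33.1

At the bubble point ψ → 0, so ΣzᵢKᵢ = 1 with Kᵢ = Pᵢˢᵃᵗ/P ⇒ P = ΣzᵢPᵢˢᵃᵗ.
P = 0.1660·264.3 + 0.3716·163.2 + 0.1414·161.0 + 0.3210·33.1 = 137.9094 kPa
yᵢ = zᵢPᵢˢᵃᵗ/P ⇒ y_B = 0.3716·163.2/137.9094 = 0.4397

Pbub = 137.9094 kPa, y_B = 0.4397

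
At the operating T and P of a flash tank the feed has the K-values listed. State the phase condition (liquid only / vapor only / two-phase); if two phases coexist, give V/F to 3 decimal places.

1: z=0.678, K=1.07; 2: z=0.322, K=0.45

liquid only

ΣzᵢKᵢ = 0.870; Σzᵢ/Kᵢ = 1.349.
Since ΣzᵢKᵢ < 1 the mixture is below its bubble point — single liquid phase.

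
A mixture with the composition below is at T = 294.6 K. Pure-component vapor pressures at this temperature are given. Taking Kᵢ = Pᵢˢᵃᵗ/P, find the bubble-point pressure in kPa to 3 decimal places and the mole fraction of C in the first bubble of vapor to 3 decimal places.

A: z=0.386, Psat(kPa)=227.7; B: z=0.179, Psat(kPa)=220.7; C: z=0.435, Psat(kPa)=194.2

At the bubble point ψ → 0, so ΣzᵢKᵢ = 1 with Kᵢ = Pᵢˢᵃᵗ/P ⇒ P = ΣzᵢPᵢˢᵃᵗ.
P = 0.386·227.7 + 0.179·220.7 + 0.435·194.2 = 211.874 kPa
yᵢ = zᵢPᵢˢᵃᵗ/P ⇒ y_C = 0.435·194.2/211.874 = 0.399

Pbub = 211.874 kPa, y_C = 0.399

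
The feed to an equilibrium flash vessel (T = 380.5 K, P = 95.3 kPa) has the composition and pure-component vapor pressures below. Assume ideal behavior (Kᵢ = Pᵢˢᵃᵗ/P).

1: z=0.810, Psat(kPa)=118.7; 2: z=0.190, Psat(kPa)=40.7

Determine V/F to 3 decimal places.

V/F = 0.640

Raoult's law: Kᵢ = Pᵢˢᵃᵗ/P = Pᵢˢᵃᵗ/95.3.
  K_1 = 118.7/95.3 = 1.24554, K_2 = 40.7/95.3 = 0.42707
Rachford–Rice: g(V/F) = Σ zᵢ(Kᵢ−1)/(1+V/F(Kᵢ−1)) = 0.
Check two-phase: ΣzᵢKᵢ = 1.090 > 1 and Σzᵢ/Kᵢ = 1.095 > 1, so g(0) = 0.090 > 0 and g(1) = -0.095 < 0.
Newton–Raphson from V/F = 0.5:
  V/F = 0.500: g = 0.0246, g' = -0.161 → V/F = 0.652
  V/F = 0.652: g = -0.0024, g' = -0.195 → V/F = 0.640
Converged at V/F = 0.640.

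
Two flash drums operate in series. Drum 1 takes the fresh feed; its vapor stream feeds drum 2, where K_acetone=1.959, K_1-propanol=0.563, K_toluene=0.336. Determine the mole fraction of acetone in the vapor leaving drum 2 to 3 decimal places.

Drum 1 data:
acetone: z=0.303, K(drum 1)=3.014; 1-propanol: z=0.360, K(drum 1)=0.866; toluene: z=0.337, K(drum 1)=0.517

Drum 1:
Rachford–Rice: g(ψ₁) = Σ zᵢ(Kᵢ−1)/(1+ψ₁(Kᵢ−1)) = 0.
Check two-phase: ΣzᵢKᵢ = 1.399 > 1 and Σzᵢ/Kᵢ = 1.168 > 1, so g(0) = 0.399 > 0 and g(1) = -0.168 < 0.
Iterate (Newton) starting at ψ₁ = 0.5:
  ψ₁ = 0.500: g = 0.0378, g' = -0.449 → ψ₁ = 0.584
  ψ₁ = 0.584: g = 0.0013, g' = -0.420 → ψ₁ = 0.587
Converged at ψ₁ = 0.587.
Drum-1 compositions:
  acetone: x = 0.139, y = 0.418
  1-propanol: x = 0.391, y = 0.338
  toluene: x = 0.470, y = 0.243
Drum-2 feed = drum-1 vapor: z₂ = (0.4184, 0.3384, 0.2432).
Drum 2:
Iterate (Newton) starting at ψ₂ = 0.37:
  ψ₂ = 0.370: g = -0.0943, g' = -0.490 → ψ₂ = 0.178
  ψ₂ = 0.178: g = -0.0005, g' = -0.495 → ψ₂ = 0.176
Converged at ψ₂ = 0.176.
  acetone: x = 0.358, y = 0.701
  1-propanol: x = 0.367, y = 0.206
  toluene: x = 0.275, y = 0.093

y_acetone (drum 2) = 0.701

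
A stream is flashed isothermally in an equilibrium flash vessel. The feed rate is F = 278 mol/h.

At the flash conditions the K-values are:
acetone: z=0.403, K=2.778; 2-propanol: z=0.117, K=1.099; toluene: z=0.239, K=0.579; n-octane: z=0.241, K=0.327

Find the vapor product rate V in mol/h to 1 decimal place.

V = 146.6 mol/h

Iterate (Newton) starting at ψ = 0.65:
  ψ = 0.650: g = -0.0836, g' = -0.700 → ψ = 0.531
  ψ = 0.531: g = -0.0022, g' = -0.673 → ψ = 0.527
Converged at ψ = 0.527.
Then V = ψ·F = 0.5274·278 = 146.6 mol/h and L = F − V = 131.4 mol/h.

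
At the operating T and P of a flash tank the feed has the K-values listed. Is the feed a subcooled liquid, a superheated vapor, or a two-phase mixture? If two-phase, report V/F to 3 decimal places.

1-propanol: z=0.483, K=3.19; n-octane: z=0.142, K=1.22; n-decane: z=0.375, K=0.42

two-phase, V/F = 0.807

ΣzᵢKᵢ = 1.872; Σzᵢ/Kᵢ = 1.161.
Both exceed 1, so a two-phase solution exists.
Iterate (Newton) starting at ψ = 0.39:
  ψ = 0.390: g = 0.3182, g' = -0.890 → ψ = 0.747
  ψ = 0.747: g = 0.0441, g' = -0.731 → ψ = 0.808
  ψ = 0.808: g = -0.0006, g' = -0.754 → ψ = 0.807
Converged at ψ = 0.807.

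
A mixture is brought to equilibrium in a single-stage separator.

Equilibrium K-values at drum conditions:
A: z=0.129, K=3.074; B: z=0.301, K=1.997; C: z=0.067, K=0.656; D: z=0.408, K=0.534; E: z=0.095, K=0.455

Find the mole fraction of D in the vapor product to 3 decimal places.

Rachford–Rice: g(β) = Σ zᵢ(Kᵢ−1)/(1+β(Kᵢ−1)) = 0.
g(0) = ΣzᵢKᵢ − 1 = 0.303 and g(1) = 1 − Σzᵢ/Kᵢ = -0.268, so a root lies in (0, 1).
Iterate (Newton) starting at β = 0.5:
  β = 0.500: g = -0.0153, g' = -0.482 → β = 0.468
  β = 0.468: g = 0.0001, g' = -0.489 → β = 0.469
Converged at β = 0.469.
Compositions from xᵢ = zᵢ/(1+β(Kᵢ−1)), yᵢ = Kᵢxᵢ:
  A: x = 0.065, y = 0.201
  B: x = 0.205, y = 0.410
  C: x = 0.080, y = 0.052
  D: x = 0.522, y = 0.279
  E: x = 0.128, y = 0.058

y_D = 0.279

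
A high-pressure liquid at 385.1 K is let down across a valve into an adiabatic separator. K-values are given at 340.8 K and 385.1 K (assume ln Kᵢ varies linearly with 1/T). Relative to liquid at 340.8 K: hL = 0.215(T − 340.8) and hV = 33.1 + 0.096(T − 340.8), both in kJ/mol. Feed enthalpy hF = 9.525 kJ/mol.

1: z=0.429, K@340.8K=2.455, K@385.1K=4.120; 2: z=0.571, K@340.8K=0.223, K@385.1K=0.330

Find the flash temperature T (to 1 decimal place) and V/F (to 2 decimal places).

T = 349.4 K, V/F = 0.24

Adiabatic flash: solve Rachford–Rice at each trial T, then check hF = ψ·hV(T) + (1−ψ)·hL(T).
  T = 340.8 K: K = (2.455, 0.223), RR gives ψ = 0.160, H_out = 5.286 kJ/mol
  T = 385.1 K: K = (4.120, 0.330), RR gives ψ = 0.457, H_out = 22.250 kJ/mol
  T = 363.0 K: K = (3.233, 0.275), RR gives ψ = 0.336, H_out = 14.998 kJ/mol
  T = 351.9 K: K = (2.829, 0.248), RR gives ψ = 0.259, H_out = 10.604 kJ/mol
  T = 346.4 K: K = (2.640, 0.236), RR gives ψ = 0.213, H_out = 8.117 kJ/mol
  T = 349.1 K: K = (2.732, 0.242), RR gives ψ = 0.236, H_out = 9.369 kJ/mol
  T = 350.5 K: K = (2.781, 0.245), RR gives ψ = 0.248, H_out = 9.995 kJ/mol
Linear interpolation between T = 349.1 (H_out = 9.369) and T = 350.5 (H_out = 9.995) on hF = 9.525 gives T ≈ 349.4 K, at which ψ = 0.24.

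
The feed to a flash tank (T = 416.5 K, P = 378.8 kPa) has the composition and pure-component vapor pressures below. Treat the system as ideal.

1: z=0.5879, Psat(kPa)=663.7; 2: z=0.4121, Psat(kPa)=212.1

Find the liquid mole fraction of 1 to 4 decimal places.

x_1 = 0.3691

Raoult's law: Kᵢ = Pᵢˢᵃᵗ/P = Pᵢˢᵃᵗ/378.8.
  K_1 = 663.7/378.8 = 1.752112, K_2 = 212.1/378.8 = 0.559926
Material balance + equilibrium reduce to Σ zᵢ(Kᵢ−1)/(1+ψ(Kᵢ−1)) = 0.
g(0) = ΣzᵢKᵢ − 1 = 0.2608 and g(1) = 1 − Σzᵢ/Kᵢ = -0.0715, so a root lies in (0, 1).
Binary case is linear: z₁(K₁−1)(1+ψ(K₂−1)) + z₂(K₂−1)(1+ψ(K₁−1)) = 0
⇒ ψ = [z₁(K₁−1)+z₂(K₂−1)] / [−(K₁−1)(K₂−1)] = 0.26081/0.33098 = 0.7880
Compositions from xᵢ = zᵢ/(1+ψ(Kᵢ−1)), yᵢ = Kᵢxᵢ:
  1: x = 0.3691, y = 0.6468
  2: x = 0.6309, y = 0.3532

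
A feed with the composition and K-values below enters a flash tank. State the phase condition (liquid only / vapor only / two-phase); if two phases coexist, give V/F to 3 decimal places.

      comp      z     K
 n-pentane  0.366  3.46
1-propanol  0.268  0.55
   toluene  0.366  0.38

ΣzᵢKᵢ = 1.553; Σzᵢ/Kᵢ = 1.556.
Both exceed 1, so a two-phase solution exists.
Newton iteration, ψ⁰ = 0.37:
  ψ = 0.370: g = 0.0322, g' = -0.922 → ψ = 0.405
  ψ = 0.405: g = 0.0006, g' = -0.888 → ψ = 0.406
Converged at ψ = 0.406.

two-phase, V/F = 0.406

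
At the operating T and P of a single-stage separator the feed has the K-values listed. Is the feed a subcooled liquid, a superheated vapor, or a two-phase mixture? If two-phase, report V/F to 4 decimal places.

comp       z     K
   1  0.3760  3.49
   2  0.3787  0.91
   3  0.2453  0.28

ΣzᵢKᵢ = 1.7255; Σzᵢ/Kᵢ = 1.4000.
Both exceed 1, so a two-phase solution exists.
Let ψ = V/F and solve Σ zᵢ(Kᵢ−1)/(1+ψ(Kᵢ−1)) = 0.
Iterate (Newton) starting at ψ = 0.5:
  ψ = 0.5000: g = 0.10538, g' = -0.7764 → ψ = 0.6357
  ψ = 0.6357: g = 0.00061, g' = -0.7853 → ψ = 0.6365
Converged at ψ = 0.6365.

two-phase, V/F = 0.6365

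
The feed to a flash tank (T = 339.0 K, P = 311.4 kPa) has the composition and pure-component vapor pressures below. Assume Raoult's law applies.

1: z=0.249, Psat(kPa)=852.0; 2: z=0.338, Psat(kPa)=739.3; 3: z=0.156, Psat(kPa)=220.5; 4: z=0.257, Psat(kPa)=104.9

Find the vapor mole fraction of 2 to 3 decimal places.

Raoult's law: Kᵢ = Pᵢˢᵃᵗ/P = Pᵢˢᵃᵗ/311.4.
  K_1 = 852.0/311.4 = 2.73603, K_2 = 739.3/311.4 = 2.37412, K_3 = 220.5/311.4 = 0.70809, K_4 = 104.9/311.4 = 0.33687
Newton iteration, ψ⁰ = 0.39:
  ψ = 0.390: g = 0.2789, g' = -0.760 → ψ = 0.757
  ψ = 0.757: g = 0.0138, g' = -0.771 → ψ = 0.775
Converged at ψ = 0.775.
Compositions from xᵢ = zᵢ/(1+ψ(Kᵢ−1)), yᵢ = Kᵢxᵢ:
  1: x = 0.106, y = 0.291
  2: x = 0.164, y = 0.389
  3: x = 0.202, y = 0.143
  4: x = 0.529, y = 0.178

y_2 = 0.389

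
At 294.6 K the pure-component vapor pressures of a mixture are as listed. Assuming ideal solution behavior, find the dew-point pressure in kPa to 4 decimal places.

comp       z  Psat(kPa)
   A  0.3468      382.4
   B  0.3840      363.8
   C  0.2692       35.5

At the dew point ψ → 1, so Σzᵢ/Kᵢ = 1 with Kᵢ = Pᵢˢᵃᵗ/P ⇒ 1/P = Σzᵢ/Pᵢˢᵃᵗ.
1/P = 0.3468/382.4 + 0.3840/363.8 + 0.2692/35.5 = 0.0095455 ⇒ P = 104.7611 kPa

Pdew = 104.7611 kPa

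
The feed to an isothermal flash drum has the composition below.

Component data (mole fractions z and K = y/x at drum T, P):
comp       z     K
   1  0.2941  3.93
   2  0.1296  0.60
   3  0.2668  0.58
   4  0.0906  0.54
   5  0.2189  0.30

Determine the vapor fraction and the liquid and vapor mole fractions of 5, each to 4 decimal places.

Let ψ = V/F and solve Σ zᵢ(Kᵢ−1)/(1+ψ(Kᵢ−1)) = 0.
g(0) = ΣzᵢKᵢ − 1 = 0.5029 and g(1) = 1 − Σzᵢ/Kᵢ = -0.6483, so a root lies in (0, 1).
Newton iteration, ψ⁰ = 0.67:
  ψ = 0.6700: g = -0.28475, g' = -0.8379 → ψ = 0.3301
  ψ = 0.3301: g = -0.00024, g' = -0.9514 → ψ = 0.3299
Converged at ψ = 0.3299.
Compositions from xᵢ = zᵢ/(1+ψ(Kᵢ−1)), yᵢ = Kᵢxᵢ:
  1: x = 0.1495, y = 0.5877
  2: x = 0.1493, y = 0.0896
  3: x = 0.3097, y = 0.1796
  4: x = 0.1068, y = 0.0577
  5: x = 0.2846, y = 0.0854

ψ = 0.3299, x_5 = 0.2846, y_5 = 0.0854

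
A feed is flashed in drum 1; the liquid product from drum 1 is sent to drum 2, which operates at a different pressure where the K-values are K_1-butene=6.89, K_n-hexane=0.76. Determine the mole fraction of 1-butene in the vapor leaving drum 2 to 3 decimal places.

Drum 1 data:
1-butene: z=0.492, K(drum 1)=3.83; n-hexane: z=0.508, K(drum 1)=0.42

Drum 1:
Rachford–Rice: g(ψ₁) = Σ zᵢ(Kᵢ−1)/(1+ψ₁(Kᵢ−1)) = 0.
g(0) = ΣzᵢKᵢ − 1 = 1.098 and g(1) = 1 − Σzᵢ/Kᵢ = -0.338, so a root lies in (0, 1).
Newton iteration, ψ₁⁰ = 0.5:
  ψ₁ = 0.500: g = 0.1616, g' = -1.015 → ψ₁ = 0.659
  ψ₁ = 0.659: g = 0.0088, g' = -0.928 → ψ₁ = 0.669
Converged at ψ₁ = 0.669.
Drum-1 compositions:
  1-butene: x = 0.170, y = 0.651
  n-hexane: x = 0.830, y = 0.349
Drum-2 feed = drum-1 liquid: z₂ = (0.1701, 0.8299).
Drum 2:
Let ψ₂ = V/F and solve Σ zᵢ(Kᵢ−1)/(1+ψ₂(Kᵢ−1)) = 0.
g(0) = ΣzᵢKᵢ − 1 = 0.803 and g(1) = 1 − Σzᵢ/Kᵢ = -0.117, so a root lies in (0, 1).
Iterate (Newton) starting at ψ₂ = 0.69:
  ψ₂ = 0.690: g = -0.0409, g' = -0.299 → ψ₂ = 0.553
  ψ₂ = 0.553: g = 0.0056, g' = -0.389 → ψ₂ = 0.568
Converged at ψ₂ = 0.568.
  1-butene: x = 0.039, y = 0.270
  n-hexane: x = 0.961, y = 0.730

y_1-butene (drum 2) = 0.270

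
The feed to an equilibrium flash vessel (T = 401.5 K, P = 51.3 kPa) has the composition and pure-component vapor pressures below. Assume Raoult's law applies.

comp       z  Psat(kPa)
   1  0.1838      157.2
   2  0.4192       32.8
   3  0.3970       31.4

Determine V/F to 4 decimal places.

Raoult's law: Kᵢ = Pᵢˢᵃᵗ/P = Pᵢˢᵃᵗ/51.3.
  K_1 = 157.2/51.3 = 3.064327, K_2 = 32.8/51.3 = 0.639376, K_3 = 31.4/51.3 = 0.612086
Rachford–Rice: g(V/F) = Σ zᵢ(Kᵢ−1)/(1+V/F(Kᵢ−1)) = 0.
Feasibility: ΣzᵢKᵢ = 1.0742, Σzᵢ/Kᵢ = 1.3642 — both > 1, two phases present.
Newton iteration, V/F⁰ = 0.44:
  V/F = 0.4400: g = -0.16655, g' = -0.3790 → V/F = 0.0005
  V/F = 0.0005: g = 0.07380, g' = -0.8959 → V/F = 0.0829
  V/F = 0.0829: g = 0.00905, g' = -0.6928 → V/F = 0.0959
  V/F = 0.0959: g = 0.00016, g' = -0.6687 → V/F = 0.0962
Converged at V/F = 0.0962.

V/F = 0.0962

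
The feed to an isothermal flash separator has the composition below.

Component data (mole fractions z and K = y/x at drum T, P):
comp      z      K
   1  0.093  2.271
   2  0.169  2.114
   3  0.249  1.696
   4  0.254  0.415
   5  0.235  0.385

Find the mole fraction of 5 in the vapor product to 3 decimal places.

Iterate (Newton) starting at β = 0.5:
  β = 0.500: g = -0.0970, g' = -0.568 → β = 0.329
  β = 0.329: g = -0.0032, g' = -0.540 → β = 0.323
Converged at β = 0.323.
Compositions from xᵢ = zᵢ/(1+β(Kᵢ−1)), yᵢ = Kᵢxᵢ:
  1: x = 0.066, y = 0.150
  2: x = 0.124, y = 0.263
  3: x = 0.203, y = 0.345
  4: x = 0.313, y = 0.130
  5: x = 0.293, y = 0.113

y_5 = 0.113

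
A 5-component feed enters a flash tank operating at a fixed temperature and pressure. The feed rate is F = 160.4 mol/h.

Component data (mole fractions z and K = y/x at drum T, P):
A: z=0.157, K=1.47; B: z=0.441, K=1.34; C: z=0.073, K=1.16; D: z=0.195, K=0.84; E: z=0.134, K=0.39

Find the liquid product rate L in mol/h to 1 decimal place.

L = 41.3 mol/h

Rachford–Rice: g(β) = Σ zᵢ(Kᵢ−1)/(1+β(Kᵢ−1)) = 0.
Feasibility: ΣzᵢKᵢ = 1.122, Σzᵢ/Kᵢ = 1.075 — both > 1, two phases present.
Iterate (Newton) starting at β = 0.32:
  β = 0.320: g = 0.0760, g' = -0.152 → β = 0.821
  β = 0.821: g = -0.0188, g' = -0.257 → β = 0.748
  β = 0.748: g = -0.0011, g' = -0.228 → β = 0.743
Converged at β = 0.743.
Then V = β·F = 0.7427·160.4 = 119.1 mol/h and L = F − V = 41.3 mol/h.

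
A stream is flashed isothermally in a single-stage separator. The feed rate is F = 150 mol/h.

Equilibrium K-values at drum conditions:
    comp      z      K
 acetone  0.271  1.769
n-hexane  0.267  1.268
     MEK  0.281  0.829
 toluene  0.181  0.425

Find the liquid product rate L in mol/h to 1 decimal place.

L = 65.2 mol/h

Let ψ = V/F and solve Σ zᵢ(Kᵢ−1)/(1+ψ(Kᵢ−1)) = 0.
g(0) = ΣzᵢKᵢ − 1 = 0.128 and g(1) = 1 − Σzᵢ/Kᵢ = -0.129, so a root lies in (0, 1).
Newton iteration, ψ⁰ = 0.5:
  ψ = 0.500: g = 0.0150, g' = -0.226 → ψ = 0.566
  ψ = 0.566: g = -0.0002, g' = -0.234 → ψ = 0.565
Converged at ψ = 0.565.
Then V = ψ·F = 0.5653·150 = 84.8 mol/h and L = F − V = 65.2 mol/h.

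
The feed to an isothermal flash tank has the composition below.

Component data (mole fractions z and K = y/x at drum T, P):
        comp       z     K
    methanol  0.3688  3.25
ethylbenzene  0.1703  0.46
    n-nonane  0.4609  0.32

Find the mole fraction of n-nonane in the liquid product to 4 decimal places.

x_n-nonane = 0.5753

Material balance + equilibrium reduce to Σ zᵢ(Kᵢ−1)/(1+ψ(Kᵢ−1)) = 0.
Check two-phase: ΣzᵢKᵢ = 1.4244 > 1 and Σzᵢ/Kᵢ = 1.9240 > 1, so g(0) = 0.4244 > 0 and g(1) = -0.9240 < 0.
Newton iteration, ψ⁰ = 0.35:
  ψ = 0.3500: g = -0.06047, g' = -1.0269 → ψ = 0.2911
  ψ = 0.2911: g = 0.00151, g' = -1.0829 → ψ = 0.2925
Converged at ψ = 0.2925.
Compositions from xᵢ = zᵢ/(1+ψ(Kᵢ−1)), yᵢ = Kᵢxᵢ:
  methanol: x = 0.2224, y = 0.7229
  ethylbenzene: x = 0.2022, y = 0.0930
  n-nonane: x = 0.5753, y = 0.1841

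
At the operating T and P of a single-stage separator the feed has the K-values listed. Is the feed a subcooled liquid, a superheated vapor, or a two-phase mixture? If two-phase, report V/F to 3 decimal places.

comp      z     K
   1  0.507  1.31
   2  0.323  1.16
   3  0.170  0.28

ΣzᵢKᵢ = 1.086; Σzᵢ/Kᵢ = 1.273.
Both exceed 1, so a two-phase solution exists.
Rachford–Rice: g(ψ) = Σ zᵢ(Kᵢ−1)/(1+ψ(Kᵢ−1)) = 0.
Iterate (Newton) starting at ψ = 0.36:
  ψ = 0.360: g = 0.0250, g' = -0.207 → ψ = 0.481
  ψ = 0.481: g = -0.0024, g' = -0.250 → ψ = 0.471
Converged at ψ = 0.471.

two-phase, V/F = 0.471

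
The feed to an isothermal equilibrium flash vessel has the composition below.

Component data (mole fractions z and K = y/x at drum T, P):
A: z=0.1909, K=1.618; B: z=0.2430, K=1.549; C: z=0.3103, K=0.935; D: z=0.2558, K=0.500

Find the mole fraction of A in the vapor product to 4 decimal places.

Rachford–Rice: g(ψ) = Σ zᵢ(Kᵢ−1)/(1+ψ(Kᵢ−1)) = 0.
Check two-phase: ΣzᵢKᵢ = 1.1033 > 1 and Σzᵢ/Kᵢ = 1.1183 > 1, so g(0) = 0.1033 > 0 and g(1) = -0.1183 < 0.
Iterate (Newton) starting at ψ = 0.49:
  ψ = 0.4900: g = 0.00544, g' = -0.2020 → ψ = 0.5169
  ψ = 0.5169: g = -0.00003, g' = -0.2040 → ψ = 0.5168
Converged at ψ = 0.5168.
Compositions from xᵢ = zᵢ/(1+ψ(Kᵢ−1)), yᵢ = Kᵢxᵢ:
  A: x = 0.1447, y = 0.2341
  B: x = 0.1893, y = 0.2932
  C: x = 0.3211, y = 0.3002
  D: x = 0.3449, y = 0.1725

y_A = 0.2341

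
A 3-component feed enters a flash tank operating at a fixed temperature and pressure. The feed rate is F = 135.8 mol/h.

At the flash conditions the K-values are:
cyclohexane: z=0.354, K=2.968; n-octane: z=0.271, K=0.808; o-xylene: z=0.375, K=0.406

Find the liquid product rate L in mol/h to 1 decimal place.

Newton iteration, ψ⁰ = 0.5:
  ψ = 0.500: g = -0.0233, g' = -0.628 → ψ = 0.463
Converged at ψ = 0.463.
Then V = ψ·F = 0.4633·135.8 = 62.9 mol/h and L = F − V = 72.9 mol/h.

L = 72.9 mol/h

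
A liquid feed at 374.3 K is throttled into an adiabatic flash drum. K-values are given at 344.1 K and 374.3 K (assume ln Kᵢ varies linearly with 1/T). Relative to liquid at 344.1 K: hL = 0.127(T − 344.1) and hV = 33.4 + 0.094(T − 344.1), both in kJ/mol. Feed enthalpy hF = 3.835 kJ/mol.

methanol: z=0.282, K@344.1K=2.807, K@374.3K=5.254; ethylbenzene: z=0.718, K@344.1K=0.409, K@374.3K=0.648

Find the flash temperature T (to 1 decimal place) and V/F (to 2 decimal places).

T = 345.6 K, V/F = 0.11

Adiabatic flash: solve Rachford–Rice at each trial T, then check hF = ψ·hV(T) + (1−ψ)·hL(T).
  T = 344.1 K: K = (2.807, 0.409), RR gives ψ = 0.080, H_out = 2.666 kJ/mol
  T = 374.3 K: K = (5.254, 0.648), RR gives ψ = 0.632, H_out = 24.326 kJ/mol
  T = 359.2 K: K = (3.891, 0.520), RR gives ψ = 0.339, H_out = 13.069 kJ/mol
  T = 351.6 K: K = (3.313, 0.462), RR gives ψ = 0.214, H_out = 8.036 kJ/mol
  T = 347.9 K: K = (3.056, 0.435), RR gives ψ = 0.150, H_out = 5.477 kJ/mol
  T = 346.0 K: K = (2.929, 0.422), RR gives ψ = 0.116, H_out = 4.100 kJ/mol
Linear interpolation between T = 344.1 (H_out = 2.666) and T = 346.0 (H_out = 4.100) on hF = 3.835 gives T ≈ 345.6 K, at which ψ = 0.11.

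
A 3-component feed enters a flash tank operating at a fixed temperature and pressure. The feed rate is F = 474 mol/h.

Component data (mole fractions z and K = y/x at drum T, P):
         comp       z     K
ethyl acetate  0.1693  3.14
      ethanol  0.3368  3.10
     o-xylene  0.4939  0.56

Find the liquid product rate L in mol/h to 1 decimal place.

Let ψ = V/F and solve Σ zᵢ(Kᵢ−1)/(1+ψ(Kᵢ−1)) = 0.
Feasibility: ΣzᵢKᵢ = 1.8523, Σzᵢ/Kᵢ = 1.0445 — both > 1, two phases present.
Newton–Raphson from ψ = 0.32:
  ψ = 0.3200: g = 0.38513, g' = -0.9340 → ψ = 0.7324
  ψ = 0.7324: g = 0.09917, g' = -0.5564 → ψ = 0.9106
  ψ = 0.9106: g = 0.00314, g' = -0.5305 → ψ = 0.9165
Converged at ψ = 0.9165.
Then V = ψ·F = 0.9165·474 = 434.4 mol/h and L = F − V = 39.6 mol/h.

L = 39.6 mol/h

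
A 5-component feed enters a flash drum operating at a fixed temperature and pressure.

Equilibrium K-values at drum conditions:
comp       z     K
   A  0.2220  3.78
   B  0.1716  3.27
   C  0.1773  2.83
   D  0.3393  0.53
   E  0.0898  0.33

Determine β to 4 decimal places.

β = 0.8986

Rachford–Rice: g(β) = Σ zᵢ(Kᵢ−1)/(1+β(Kᵢ−1)) = 0.
Check two-phase: ΣzᵢKᵢ = 2.1115 > 1 and Σzᵢ/Kᵢ = 1.0862 > 1, so g(0) = 1.1115 > 0 and g(1) = -0.0862 < 0.
Newton–Raphson from β = 0.52:
  β = 0.5200: g = 0.29387, g' = -0.8550 → β = 0.8637
  β = 0.8637: g = 0.02750, g' = -0.7778 → β = 0.8991
  β = 0.8991: g = -0.00038, g' = -0.8003 → β = 0.8986
Converged at β = 0.8986.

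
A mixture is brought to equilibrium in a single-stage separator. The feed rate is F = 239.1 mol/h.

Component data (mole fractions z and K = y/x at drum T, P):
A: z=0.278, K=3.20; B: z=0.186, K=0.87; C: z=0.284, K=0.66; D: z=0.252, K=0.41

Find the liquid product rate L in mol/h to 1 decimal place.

L = 146.2 mol/h

Let ψ = V/F and solve Σ zᵢ(Kᵢ−1)/(1+ψ(Kᵢ−1)) = 0.
g(0) = ΣzᵢKᵢ − 1 = 0.342 and g(1) = 1 − Σzᵢ/Kᵢ = -0.346, so a root lies in (0, 1).
Newton iteration, ψ⁰ = 0.5:
  ψ = 0.500: g = -0.0619, g' = -0.533 → ψ = 0.384
  ψ = 0.384: g = 0.0028, g' = -0.589 → ψ = 0.389
Converged at ψ = 0.389.
Then V = ψ·F = 0.3887·239.1 = 92.9 mol/h and L = F − V = 146.2 mol/h.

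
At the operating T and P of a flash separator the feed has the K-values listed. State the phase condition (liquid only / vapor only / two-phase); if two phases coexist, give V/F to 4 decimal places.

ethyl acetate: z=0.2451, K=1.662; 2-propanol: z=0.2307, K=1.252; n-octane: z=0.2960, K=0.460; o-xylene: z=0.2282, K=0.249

liquid only

ΣzᵢKᵢ = 0.8892; Σzᵢ/Kᵢ = 1.8917.
Since ΣzᵢKᵢ < 1 the mixture is below its bubble point — single liquid phase.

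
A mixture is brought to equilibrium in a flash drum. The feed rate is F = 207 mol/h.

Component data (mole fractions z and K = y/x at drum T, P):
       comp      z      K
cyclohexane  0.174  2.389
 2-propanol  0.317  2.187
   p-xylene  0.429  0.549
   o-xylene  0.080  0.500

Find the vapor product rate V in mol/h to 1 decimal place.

Rachford–Rice: g(V/F) = Σ zᵢ(Kᵢ−1)/(1+V/F(Kᵢ−1)) = 0.
g(0) = ΣzᵢKᵢ − 1 = 0.384 and g(1) = 1 − Σzᵢ/Kᵢ = -0.159, so a root lies in (0, 1).
Iterate (Newton) starting at V/F = 0.5:
  V/F = 0.500: g = 0.0756, g' = -0.474 → V/F = 0.660
  V/F = 0.660: g = 0.0021, g' = -0.453 → V/F = 0.664
Converged at V/F = 0.664.
Then V = V/F·F = 0.6642·207 = 137.5 mol/h and L = F − V = 69.5 mol/h.

V = 137.5 mol/h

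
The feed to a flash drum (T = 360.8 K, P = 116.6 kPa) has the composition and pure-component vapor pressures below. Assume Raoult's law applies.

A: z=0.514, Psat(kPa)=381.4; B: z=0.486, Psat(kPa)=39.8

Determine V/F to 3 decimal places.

Raoult's law: Kᵢ = Pᵢˢᵃᵗ/P = Pᵢˢᵃᵗ/116.6.
  K_A = 381.4/116.6 = 3.27101, K_B = 39.8/116.6 = 0.34134
Iterate (Newton) starting at V/F = 0.55:
  V/F = 0.550: g = 0.0171, g' = -1.043 → V/F = 0.566
Converged at V/F = 0.566.

V/F = 0.566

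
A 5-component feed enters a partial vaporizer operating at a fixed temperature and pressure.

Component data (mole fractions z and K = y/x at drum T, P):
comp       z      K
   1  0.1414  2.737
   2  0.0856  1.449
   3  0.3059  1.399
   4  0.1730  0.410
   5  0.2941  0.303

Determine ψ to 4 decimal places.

ψ = 0.1589

Newton–Raphson from ψ = 0.5:
  ψ = 0.5000: g = -0.19483, g' = -0.6253 → ψ = 0.1884
  ψ = 0.1884: g = -0.01682, g' = -0.5645 → ψ = 0.1586
  ψ = 0.1586: g = 0.00014, g' = -0.5742 → ψ = 0.1589
Converged at ψ = 0.1589.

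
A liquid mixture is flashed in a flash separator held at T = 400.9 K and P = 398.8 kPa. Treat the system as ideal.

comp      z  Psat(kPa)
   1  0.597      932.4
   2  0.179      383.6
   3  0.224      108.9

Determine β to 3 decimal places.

Raoult's law: Kᵢ = Pᵢˢᵃᵗ/P = Pᵢˢᵃᵗ/398.8.
  K_1 = 932.4/398.8 = 2.33801, K_2 = 383.6/398.8 = 0.96189, K_3 = 108.9/398.8 = 0.27307
Newton–Raphson from β = 0.48:
  β = 0.480: g = 0.2294, g' = -0.676 → β = 0.819
  β = 0.819: g = -0.0287, g' = -0.967 → β = 0.790
  β = 0.790: g = -0.0009, g' = -0.905 → β = 0.789
Converged at β = 0.789.

β = 0.789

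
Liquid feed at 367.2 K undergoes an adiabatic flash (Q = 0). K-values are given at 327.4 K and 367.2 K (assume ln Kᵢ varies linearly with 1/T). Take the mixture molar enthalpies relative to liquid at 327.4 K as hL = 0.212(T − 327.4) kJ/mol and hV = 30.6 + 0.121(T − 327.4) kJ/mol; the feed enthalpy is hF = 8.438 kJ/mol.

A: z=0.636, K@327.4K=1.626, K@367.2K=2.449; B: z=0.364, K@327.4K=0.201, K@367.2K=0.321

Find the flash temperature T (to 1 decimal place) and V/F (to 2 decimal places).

T = 329.8 K, V/F = 0.26

Adiabatic flash: solve Rachford–Rice at each trial T, then check hF = ψ·hV(T) + (1−ψ)·hL(T).
  T = 327.4 K: K = (1.626, 0.201), RR gives ψ = 0.215, H_out = 6.564 kJ/mol
  T = 367.2 K: K = (2.449, 0.321), RR gives ψ = 0.685, H_out = 26.930 kJ/mol
  T = 347.3 K: K = (2.019, 0.257), RR gives ψ = 0.499, H_out = 18.593 kJ/mol
  T = 337.4 K: K = (1.819, 0.228), RR gives ψ = 0.380, H_out = 13.393 kJ/mol
  T = 332.4 K: K = (1.721, 0.214), RR gives ψ = 0.305, H_out = 10.251 kJ/mol
  T = 329.9 K: K = (1.673, 0.208), RR gives ψ = 0.262, H_out = 8.489 kJ/mol
  T = 328.6 K: K = (1.649, 0.204), RR gives ψ = 0.238, H_out = 7.510 kJ/mol
Linear interpolation between T = 328.6 (H_out = 7.510) and T = 329.9 (H_out = 8.489) on hF = 8.438 gives T ≈ 329.8 K, at which ψ = 0.26.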